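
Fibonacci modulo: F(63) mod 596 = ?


F(k) mod 596 for k=1..63:
1, 1, 2, 3, 5, 8, 13, 21, 34, 55, 89, 144, 233, 377, 14, 391, 405, 200, 9, 209, 218, 427, 49, 476, 525, 405, 334, 143, 477, 24, 501, 525, 430, 359, 193, 552, 149, 105, 254, 359, 17, 376, 393, 173, 566, 143, 113, 256, 369, 29, 398, 427, 229, 60, 289, 349, 42, 391, 433, 228, 65, 293, 358
F(63) mod 596 = 358


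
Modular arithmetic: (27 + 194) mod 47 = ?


27 + 194 = 221
221 mod 47 = 33


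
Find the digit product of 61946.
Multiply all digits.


6 × 1 × 9 × 4 × 6 = 1296


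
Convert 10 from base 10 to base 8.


10 (base 10) = 10 (decimal)
10 (decimal) = 12 (base 8)


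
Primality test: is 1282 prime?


1282 / 2 = 641 (exact division)
1282 is NOT prime.

No, 1282 is not prime


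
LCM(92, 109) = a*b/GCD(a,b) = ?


GCD(92, 109) = 1
LCM = 92*109/1 = 10028/1 = 10028

LCM = 10028


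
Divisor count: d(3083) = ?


3083 = 3083^1
d(3083) = (1+1) = 2

2 divisors


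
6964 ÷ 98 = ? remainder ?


6964 = 98 * 71 + 6
Check: 6958 + 6 = 6964

q = 71, r = 6


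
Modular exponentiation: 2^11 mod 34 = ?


2^1 mod 34 = 2
2^2 mod 34 = 4
2^3 mod 34 = 8
2^4 mod 34 = 16
2^5 mod 34 = 32
2^6 mod 34 = 30
2^7 mod 34 = 26
2^8 mod 34 = 18
2^9 mod 34 = 2
2^10 mod 34 = 4
2^11 mod 34 = 8


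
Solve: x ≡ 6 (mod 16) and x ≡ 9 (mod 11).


M = 16*11 = 176
M1 = M/16 = 11, M2 = M/11 = 16
M1^(-1) mod 16 = 3, M2^(-1) mod 11 = 9
x = 6*11*3 + 9*16*9 = 1494
1494 mod 176 = 86
Check: 86 mod 16 = 6 ✓, 86 mod 11 = 9 ✓

x ≡ 86 (mod 176)


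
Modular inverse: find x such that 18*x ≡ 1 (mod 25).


Use the extended Euclidean algorithm on (25, 18); each row r = 25*s + 18*t:
r=25, s=1, t=0
r=18, s=0, t=1
q=1: r=7, s=1, t=-1   [25*(1) + 18*(-1) = 7]
q=2: r=4, s=-2, t=3   [25*(-2) + 18*(3) = 4]
q=1: r=3, s=3, t=-4   [25*(3) + 18*(-4) = 3]
q=1: r=1, s=-5, t=7   [25*(-5) + 18*(7) = 1]
q=3: r=0, s=18, t=-25   [25*(18) + 18*(-25) = 0]
GCD = 1 with t = 7, so 18*(7) ≡ 1 (mod 25)
Inverse = 7 mod 25 = 7
Check: 18 * 7 = 126 ≡ 1 (mod 25)

18^(-1) ≡ 7 (mod 25)


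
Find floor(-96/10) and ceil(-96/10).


-96/10 = -9.6000
floor = -10
ceil = -9

floor = -10, ceil = -9


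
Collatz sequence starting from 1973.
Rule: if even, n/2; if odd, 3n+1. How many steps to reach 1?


1973 → 5920 → 2960 → 1480 → 740 → 370 → 185 → 556 → 278 → 139 → 418 → 209 → 628 → 314 → 157 → 472 → 236 → 118 → 59 → 178 → 89 → 268 → 134 → 67 → 202 → 101 → 304 → 152 → 76 → 38 → 19 → 58 → 29 → 88 → 44 → 22 → 11 → 34 → 17 → 52 → 26 → 13 → 40 → 20 → 10 → 5 → 16 → 8 → 4 → 2 → 1
Total steps = 50

50 steps


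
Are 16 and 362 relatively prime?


Euclidean algorithm:
362 = 22 * 16 + 10
16 = 1 * 10 + 6
10 = 1 * 6 + 4
6 = 1 * 4 + 2
4 = 2 * 2 + 0
GCD(16, 362) = 2

No, not coprime (GCD = 2)


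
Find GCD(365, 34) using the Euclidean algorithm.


365 = 10 * 34 + 25
34 = 1 * 25 + 9
25 = 2 * 9 + 7
9 = 1 * 7 + 2
7 = 3 * 2 + 1
2 = 2 * 1 + 0
GCD = 1


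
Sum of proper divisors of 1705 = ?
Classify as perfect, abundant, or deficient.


Proper divisors: 1, 5, 11, 31, 55, 155, 341
Sum = 1 + 5 + 11 + 31 + 55 + 155 + 341 = 599
599 < 1705 → deficient

s(1705) = 599 (deficient)


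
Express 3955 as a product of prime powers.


3955 / 5 = 791
791 / 7 = 113
113 / 113 = 1
3955 = 5 × 7 × 113


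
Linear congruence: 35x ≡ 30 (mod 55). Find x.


GCD(35, 55) = 5 divides 30
Divide: 7x ≡ 6 (mod 11)
x ≡ 4 (mod 11)


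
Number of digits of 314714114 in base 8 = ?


314714114 in base 8 = 2260424002
Number of digits = 10

10 digits (base 8)


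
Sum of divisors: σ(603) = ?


Divisors of 603: 1, 3, 9, 67, 201, 603
Sum = 1 + 3 + 9 + 67 + 201 + 603 = 884

σ(603) = 884


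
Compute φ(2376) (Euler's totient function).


2376 = 2^3 × 3^3 × 11
Prime factors: 2, 3, 11
φ(2376) = 2376 × (1-1/2) × (1-1/3) × (1-1/11)
= 2376 × 1/2 × 2/3 × 10/11 = 720

φ(2376) = 720


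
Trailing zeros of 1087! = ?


floor(1087/5) = 217
floor(1087/25) = 43
floor(1087/125) = 8
floor(1087/625) = 1
Total = 269

269 trailing zeros


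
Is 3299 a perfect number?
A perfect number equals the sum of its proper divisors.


Proper divisors of 3299: 1
Sum = 1 = 1

No, 3299 is not perfect (1 ≠ 3299)


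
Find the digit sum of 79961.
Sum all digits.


7 + 9 + 9 + 6 + 1 = 32


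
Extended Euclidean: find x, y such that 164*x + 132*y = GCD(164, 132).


Tabular extended Euclidean (each row: r = 164*s + 132*t):
r=164, s=1, t=0
r=132, s=0, t=1
q=1: r=32, s=1, t=-1   [164*(1) + 132*(-1) = 32]
q=4: r=4, s=-4, t=5   [164*(-4) + 132*(5) = 4]
q=8: r=0, s=33, t=-41   [164*(33) + 132*(-41) = 0]
GCD = 4; from the row with r=4: x=-4, y=5
Check: 164*(-4) + 132*(5) = -656 + 660 = 4

GCD = 4, x = -4, y = 5


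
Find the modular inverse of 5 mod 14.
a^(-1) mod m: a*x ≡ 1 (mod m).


Use the extended Euclidean algorithm on (14, 5); each row r = 14*s + 5*t:
r=14, s=1, t=0
r=5, s=0, t=1
q=2: r=4, s=1, t=-2   [14*(1) + 5*(-2) = 4]
q=1: r=1, s=-1, t=3   [14*(-1) + 5*(3) = 1]
q=4: r=0, s=5, t=-14   [14*(5) + 5*(-14) = 0]
GCD = 1 with t = 3, so 5*(3) ≡ 1 (mod 14)
Inverse = 3 mod 14 = 3
Check: 5 * 3 = 15 ≡ 1 (mod 14)

5^(-1) ≡ 3 (mod 14)


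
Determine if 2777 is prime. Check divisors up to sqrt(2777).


Check divisors up to sqrt(2777) = 52.6972
No divisors found.
2777 is prime.

Yes, 2777 is prime


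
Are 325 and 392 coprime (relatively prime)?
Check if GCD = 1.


Euclidean algorithm:
392 = 1 * 325 + 67
325 = 4 * 67 + 57
67 = 1 * 57 + 10
57 = 5 * 10 + 7
10 = 1 * 7 + 3
7 = 2 * 3 + 1
3 = 3 * 1 + 0
GCD(325, 392) = 1

Yes, coprime (GCD = 1)


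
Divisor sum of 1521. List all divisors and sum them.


Divisors of 1521: 1, 3, 9, 13, 39, 117, 169, 507, 1521
Sum = 1 + 3 + 9 + 13 + 39 + 117 + 169 + 507 + 1521 = 2379

σ(1521) = 2379


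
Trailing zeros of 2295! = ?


floor(2295/5) = 459
floor(2295/25) = 91
floor(2295/125) = 18
floor(2295/625) = 3
Total = 571

571 trailing zeros


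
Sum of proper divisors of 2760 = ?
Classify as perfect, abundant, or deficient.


Proper divisors: 1, 2, 3, 4, 5, 6, 8, 10, 12, 15, 20, 23, 24, 30, 40, 46, 60, 69, 92, 115, 120, 138, 184, 230, 276, 345, 460, 552, 690, 920, 1380
Sum = 1 + 2 + 3 + 4 + 5 + 6 + 8 + 10 + 12 + 15 + 20 + 23 + 24 + 30 + 40 + 46 + 60 + 69 + 92 + 115 + 120 + 138 + 184 + 230 + 276 + 345 + 460 + 552 + 690 + 920 + 1380 = 5880
5880 > 2760 → abundant

s(2760) = 5880 (abundant)


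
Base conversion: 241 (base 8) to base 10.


241 (base 8) = 161 (decimal)
161 (decimal) = 161 (base 10)


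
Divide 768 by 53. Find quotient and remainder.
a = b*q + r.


768 = 53 * 14 + 26
Check: 742 + 26 = 768

q = 14, r = 26


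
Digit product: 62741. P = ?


6 × 2 × 7 × 4 × 1 = 336


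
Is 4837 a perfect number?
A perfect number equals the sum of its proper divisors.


Proper divisors of 4837: 1, 7, 691
Sum = 1 + 7 + 691 = 699

No, 4837 is not perfect (699 ≠ 4837)


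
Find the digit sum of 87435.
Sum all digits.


8 + 7 + 4 + 3 + 5 = 27


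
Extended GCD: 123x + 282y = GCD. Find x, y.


Tabular extended Euclidean (each row: r = 123*s + 282*t):
r=123, s=1, t=0
r=282, s=0, t=1
q=0: r=123, s=1, t=0   [123*(1) + 282*(0) = 123]
q=2: r=36, s=-2, t=1   [123*(-2) + 282*(1) = 36]
q=3: r=15, s=7, t=-3   [123*(7) + 282*(-3) = 15]
q=2: r=6, s=-16, t=7   [123*(-16) + 282*(7) = 6]
q=2: r=3, s=39, t=-17   [123*(39) + 282*(-17) = 3]
q=2: r=0, s=-94, t=41   [123*(-94) + 282*(41) = 0]
GCD = 3; from the row with r=3: x=39, y=-17
Check: 123*(39) + 282*(-17) = 4797 - 4794 = 3

GCD = 3, x = 39, y = -17


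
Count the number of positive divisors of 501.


501 = 3^1 × 167^1
d(501) = (1+1) × (1+1) = 4

4 divisors


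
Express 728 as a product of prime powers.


728 / 2 = 364
364 / 2 = 182
182 / 2 = 91
91 / 7 = 13
13 / 13 = 1
728 = 2^3 × 7 × 13


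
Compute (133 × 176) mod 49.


133 × 176 = 23408
23408 mod 49 = 35


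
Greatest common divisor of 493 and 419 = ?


493 = 1 * 419 + 74
419 = 5 * 74 + 49
74 = 1 * 49 + 25
49 = 1 * 25 + 24
25 = 1 * 24 + 1
24 = 24 * 1 + 0
GCD = 1


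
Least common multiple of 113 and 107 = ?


GCD(113, 107) = 1
LCM = 113*107/1 = 12091/1 = 12091

LCM = 12091


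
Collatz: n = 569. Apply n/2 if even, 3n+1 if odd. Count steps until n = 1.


569 → 1708 → 854 → 427 → 1282 → 641 → 1924 → 962 → 481 → 1444 → 722 → 361 → 1084 → 542 → 271 → 814 → 407 → 1222 → 611 → 1834 → 917 → 2752 → 1376 → 688 → 344 → 172 → 86 → 43 → 130 → 65 → 196 → 98 → 49 → 148 → 74 → 37 → 112 → 56 → 28 → 14 → 7 → 22 → 11 → 34 → 17 → 52 → 26 → 13 → 40 → 20 → 10 → 5 → 16 → 8 → 4 → 2 → 1
Total steps = 56

56 steps


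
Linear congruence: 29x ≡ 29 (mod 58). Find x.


GCD(29, 58) = 29 divides 29
Divide: 1x ≡ 1 (mod 2)
x ≡ 1 (mod 2)


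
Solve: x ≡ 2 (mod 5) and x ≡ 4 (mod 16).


M = 5*16 = 80
M1 = M/5 = 16, M2 = M/16 = 5
M1^(-1) mod 5 = 1, M2^(-1) mod 16 = 13
x = 2*16*1 + 4*5*13 = 292
292 mod 80 = 52
Check: 52 mod 5 = 2 ✓, 52 mod 16 = 4 ✓

x ≡ 52 (mod 80)


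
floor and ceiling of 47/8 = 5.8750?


47/8 = 5.8750
floor = 5
ceil = 6

floor = 5, ceil = 6


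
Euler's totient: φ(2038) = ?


2038 = 2 × 1019
Prime factors: 2, 1019
φ(2038) = 2038 × (1-1/2) × (1-1/1019)
= 2038 × 1/2 × 1018/1019 = 1018

φ(2038) = 1018


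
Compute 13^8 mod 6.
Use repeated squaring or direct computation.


13^1 mod 6 = 1
13^2 mod 6 = 1
13^3 mod 6 = 1
13^4 mod 6 = 1
13^5 mod 6 = 1
13^6 mod 6 = 1
13^7 mod 6 = 1
13^8 mod 6 = 1


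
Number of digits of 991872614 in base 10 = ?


991872614 has 9 digits in base 10
floor(log10(991872614)) + 1 = floor(8.9965) + 1 = 9

9 digits (base 10)


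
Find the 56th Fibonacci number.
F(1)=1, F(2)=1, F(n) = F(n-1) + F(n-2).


Sequence: 1, 1, 2, 3, 5, 8, 13, 21, 34, 55, 89, 144, 233, 377, 610, 987, 1597, 2584, 4181, 6765, 10946, 17711, 28657, 46368, 75025, 121393, 196418, 317811, 514229, 832040, 1346269, 2178309, 3524578, 5702887, 9227465, 14930352, 24157817, 39088169, 63245986, 102334155, 165580141, 267914296, 433494437, 701408733, 1134903170, 1836311903, 2971215073, 4807526976, 7778742049, 12586269025, 20365011074, 32951280099, 53316291173, 86267571272, 139583862445, 225851433717
F(56) = 225851433717


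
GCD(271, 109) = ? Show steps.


271 = 2 * 109 + 53
109 = 2 * 53 + 3
53 = 17 * 3 + 2
3 = 1 * 2 + 1
2 = 2 * 1 + 0
GCD = 1


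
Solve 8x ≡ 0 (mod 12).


GCD(8, 12) = 4 divides 0
Divide: 2x ≡ 0 (mod 3)
x ≡ 0 (mod 3)


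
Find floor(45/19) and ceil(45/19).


45/19 = 2.3684
floor = 2
ceil = 3

floor = 2, ceil = 3


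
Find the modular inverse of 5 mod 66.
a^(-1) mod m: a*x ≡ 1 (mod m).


Use the extended Euclidean algorithm on (66, 5); each row r = 66*s + 5*t:
r=66, s=1, t=0
r=5, s=0, t=1
q=13: r=1, s=1, t=-13   [66*(1) + 5*(-13) = 1]
q=5: r=0, s=-5, t=66   [66*(-5) + 5*(66) = 0]
GCD = 1 with t = -13, so 5*(-13) ≡ 1 (mod 66)
Inverse = -13 mod 66 = 53
Check: 5 * 53 = 265 ≡ 1 (mod 66)

5^(-1) ≡ 53 (mod 66)


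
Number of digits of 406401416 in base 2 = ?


406401416 in base 2 = 11000001110010011000110001000
Number of digits = 29

29 digits (base 2)


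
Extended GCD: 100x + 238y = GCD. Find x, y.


Tabular extended Euclidean (each row: r = 100*s + 238*t):
r=100, s=1, t=0
r=238, s=0, t=1
q=0: r=100, s=1, t=0   [100*(1) + 238*(0) = 100]
q=2: r=38, s=-2, t=1   [100*(-2) + 238*(1) = 38]
q=2: r=24, s=5, t=-2   [100*(5) + 238*(-2) = 24]
q=1: r=14, s=-7, t=3   [100*(-7) + 238*(3) = 14]
q=1: r=10, s=12, t=-5   [100*(12) + 238*(-5) = 10]
q=1: r=4, s=-19, t=8   [100*(-19) + 238*(8) = 4]
q=2: r=2, s=50, t=-21   [100*(50) + 238*(-21) = 2]
q=2: r=0, s=-119, t=50   [100*(-119) + 238*(50) = 0]
GCD = 2; from the row with r=2: x=50, y=-21
Check: 100*(50) + 238*(-21) = 5000 - 4998 = 2

GCD = 2, x = 50, y = -21


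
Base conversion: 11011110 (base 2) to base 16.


11011110 (base 2) = 222 (decimal)
222 (decimal) = DE (base 16)


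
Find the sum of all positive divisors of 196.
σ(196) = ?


Divisors of 196: 1, 2, 4, 7, 14, 28, 49, 98, 196
Sum = 1 + 2 + 4 + 7 + 14 + 28 + 49 + 98 + 196 = 399

σ(196) = 399


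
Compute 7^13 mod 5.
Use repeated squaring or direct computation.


7^1 mod 5 = 2
7^2 mod 5 = 4
7^3 mod 5 = 3
7^4 mod 5 = 1
7^5 mod 5 = 2
7^6 mod 5 = 4
7^7 mod 5 = 3
7^8 mod 5 = 1
7^9 mod 5 = 2
7^10 mod 5 = 4
7^11 mod 5 = 3
7^12 mod 5 = 1
7^13 mod 5 = 2


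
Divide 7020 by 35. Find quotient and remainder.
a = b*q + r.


7020 = 35 * 200 + 20
Check: 7000 + 20 = 7020

q = 200, r = 20


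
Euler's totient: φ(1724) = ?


1724 = 2^2 × 431
Prime factors: 2, 431
φ(1724) = 1724 × (1-1/2) × (1-1/431)
= 1724 × 1/2 × 430/431 = 860

φ(1724) = 860


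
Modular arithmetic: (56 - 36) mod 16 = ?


56 - 36 = 20
20 mod 16 = 4


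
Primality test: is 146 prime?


146 / 2 = 73 (exact division)
146 is NOT prime.

No, 146 is not prime


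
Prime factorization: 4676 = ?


4676 / 2 = 2338
2338 / 2 = 1169
1169 / 7 = 167
167 / 167 = 1
4676 = 2^2 × 7 × 167


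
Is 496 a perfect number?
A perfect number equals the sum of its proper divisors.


Proper divisors of 496: 1, 2, 4, 8, 16, 31, 62, 124, 248
Sum = 1 + 2 + 4 + 8 + 16 + 31 + 62 + 124 + 248 = 496

Yes, 496 is perfect (496 = 496)


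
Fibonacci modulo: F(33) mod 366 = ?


F(k) mod 366 for k=1..33:
1, 1, 2, 3, 5, 8, 13, 21, 34, 55, 89, 144, 233, 11, 244, 255, 133, 22, 155, 177, 332, 143, 109, 252, 361, 247, 242, 123, 365, 122, 121, 243, 364
F(33) mod 366 = 364


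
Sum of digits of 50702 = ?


5 + 0 + 7 + 0 + 2 = 14


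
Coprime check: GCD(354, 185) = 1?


Euclidean algorithm:
354 = 1 * 185 + 169
185 = 1 * 169 + 16
169 = 10 * 16 + 9
16 = 1 * 9 + 7
9 = 1 * 7 + 2
7 = 3 * 2 + 1
2 = 2 * 1 + 0
GCD(354, 185) = 1

Yes, coprime (GCD = 1)


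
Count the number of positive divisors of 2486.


2486 = 2^1 × 11^1 × 113^1
d(2486) = (1+1) × (1+1) × (1+1) = 8

8 divisors


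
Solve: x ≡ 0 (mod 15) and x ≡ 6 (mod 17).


M = 15*17 = 255
M1 = M/15 = 17, M2 = M/17 = 15
M1^(-1) mod 15 = 8, M2^(-1) mod 17 = 8
x = 0*17*8 + 6*15*8 = 720
720 mod 255 = 210
Check: 210 mod 15 = 0 ✓, 210 mod 17 = 6 ✓

x ≡ 210 (mod 255)


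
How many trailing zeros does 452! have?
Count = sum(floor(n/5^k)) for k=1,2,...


floor(452/5) = 90
floor(452/25) = 18
floor(452/125) = 3
Total = 111

111 trailing zeros


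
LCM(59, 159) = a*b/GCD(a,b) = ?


GCD(59, 159) = 1
LCM = 59*159/1 = 9381/1 = 9381

LCM = 9381


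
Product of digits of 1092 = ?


1 × 0 × 9 × 2 = 0


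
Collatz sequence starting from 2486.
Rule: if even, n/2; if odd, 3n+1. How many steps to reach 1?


2486 → 1243 → 3730 → 1865 → 5596 → 2798 → 1399 → 4198 → 2099 → 6298 → 3149 → 9448 → 4724 → 2362 → 1181 → 3544 → 1772 → 886 → 443 → 1330 → 665 → 1996 → 998 → 499 → 1498 → 749 → 2248 → 1124 → 562 → 281 → 844 → 422 → 211 → 634 → 317 → 952 → 476 → 238 → 119 → 358 → 179 → 538 → 269 → 808 → 404 → 202 → 101 → 304 → 152 → 76 → 38 → 19 → 58 → 29 → 88 → 44 → 22 → 11 → 34 → 17 → 52 → 26 → 13 → 40 → 20 → 10 → 5 → 16 → 8 → 4 → 2 → 1
Total steps = 71

71 steps


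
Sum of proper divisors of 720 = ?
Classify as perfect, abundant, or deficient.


Proper divisors: 1, 2, 3, 4, 5, 6, 8, 9, 10, 12, 15, 16, 18, 20, 24, 30, 36, 40, 45, 48, 60, 72, 80, 90, 120, 144, 180, 240, 360
Sum = 1 + 2 + 3 + 4 + 5 + 6 + 8 + 9 + 10 + 12 + 15 + 16 + 18 + 20 + 24 + 30 + 36 + 40 + 45 + 48 + 60 + 72 + 80 + 90 + 120 + 144 + 180 + 240 + 360 = 1698
1698 > 720 → abundant

s(720) = 1698 (abundant)


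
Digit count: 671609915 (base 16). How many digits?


671609915 in base 16 = 2807F43B
Number of digits = 8

8 digits (base 16)


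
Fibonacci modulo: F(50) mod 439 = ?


F(k) mod 439 for k=1..50:
1, 1, 2, 3, 5, 8, 13, 21, 34, 55, 89, 144, 233, 377, 171, 109, 280, 389, 230, 180, 410, 151, 122, 273, 395, 229, 185, 414, 160, 135, 295, 430, 286, 277, 124, 401, 86, 48, 134, 182, 316, 59, 375, 434, 370, 365, 296, 222, 79, 301
F(50) mod 439 = 301


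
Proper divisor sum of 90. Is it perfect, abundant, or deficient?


Proper divisors: 1, 2, 3, 5, 6, 9, 10, 15, 18, 30, 45
Sum = 1 + 2 + 3 + 5 + 6 + 9 + 10 + 15 + 18 + 30 + 45 = 144
144 > 90 → abundant

s(90) = 144 (abundant)


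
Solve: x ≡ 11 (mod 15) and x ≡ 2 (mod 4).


M = 15*4 = 60
M1 = M/15 = 4, M2 = M/4 = 15
M1^(-1) mod 15 = 4, M2^(-1) mod 4 = 3
x = 11*4*4 + 2*15*3 = 266
266 mod 60 = 26
Check: 26 mod 15 = 11 ✓, 26 mod 4 = 2 ✓

x ≡ 26 (mod 60)


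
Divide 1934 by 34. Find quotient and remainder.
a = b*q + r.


1934 = 34 * 56 + 30
Check: 1904 + 30 = 1934

q = 56, r = 30


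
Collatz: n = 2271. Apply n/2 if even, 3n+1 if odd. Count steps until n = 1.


2271 → 6814 → 3407 → 10222 → 5111 → 15334 → 7667 → 23002 → 11501 → 34504 → 17252 → 8626 → 4313 → 12940 → 6470 → 3235 → 9706 → 4853 → 14560 → 7280 → 3640 → 1820 → 910 → 455 → 1366 → 683 → 2050 → 1025 → 3076 → 1538 → 769 → 2308 → 1154 → 577 → 1732 → 866 → 433 → 1300 → 650 → 325 → 976 → 488 → 244 → 122 → 61 → 184 → 92 → 46 → 23 → 70 → 35 → 106 → 53 → 160 → 80 → 40 → 20 → 10 → 5 → 16 → 8 → 4 → 2 → 1
Total steps = 63

63 steps


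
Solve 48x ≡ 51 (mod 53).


GCD(48, 53) = 1, unique solution
a^(-1) mod 53 = 21
x = 21 * 51 mod 53 = 11

x ≡ 11 (mod 53)


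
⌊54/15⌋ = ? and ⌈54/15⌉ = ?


54/15 = 3.6000
floor = 3
ceil = 4

floor = 3, ceil = 4


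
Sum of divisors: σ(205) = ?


Divisors of 205: 1, 5, 41, 205
Sum = 1 + 5 + 41 + 205 = 252

σ(205) = 252


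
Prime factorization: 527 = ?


527 / 17 = 31
31 / 31 = 1
527 = 17 × 31


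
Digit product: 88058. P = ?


8 × 8 × 0 × 5 × 8 = 0


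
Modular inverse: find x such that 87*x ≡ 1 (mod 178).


Use the extended Euclidean algorithm on (178, 87); each row r = 178*s + 87*t:
r=178, s=1, t=0
r=87, s=0, t=1
q=2: r=4, s=1, t=-2   [178*(1) + 87*(-2) = 4]
q=21: r=3, s=-21, t=43   [178*(-21) + 87*(43) = 3]
q=1: r=1, s=22, t=-45   [178*(22) + 87*(-45) = 1]
q=3: r=0, s=-87, t=178   [178*(-87) + 87*(178) = 0]
GCD = 1 with t = -45, so 87*(-45) ≡ 1 (mod 178)
Inverse = -45 mod 178 = 133
Check: 87 * 133 = 11571 ≡ 1 (mod 178)

87^(-1) ≡ 133 (mod 178)


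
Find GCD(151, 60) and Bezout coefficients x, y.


Tabular extended Euclidean (each row: r = 151*s + 60*t):
r=151, s=1, t=0
r=60, s=0, t=1
q=2: r=31, s=1, t=-2   [151*(1) + 60*(-2) = 31]
q=1: r=29, s=-1, t=3   [151*(-1) + 60*(3) = 29]
q=1: r=2, s=2, t=-5   [151*(2) + 60*(-5) = 2]
q=14: r=1, s=-29, t=73   [151*(-29) + 60*(73) = 1]
q=2: r=0, s=60, t=-151   [151*(60) + 60*(-151) = 0]
GCD = 1; from the row with r=1: x=-29, y=73
Check: 151*(-29) + 60*(73) = -4379 + 4380 = 1

GCD = 1, x = -29, y = 73


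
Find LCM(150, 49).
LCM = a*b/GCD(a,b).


GCD(150, 49) = 1
LCM = 150*49/1 = 7350/1 = 7350

LCM = 7350


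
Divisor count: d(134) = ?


134 = 2^1 × 67^1
d(134) = (1+1) × (1+1) = 4

4 divisors


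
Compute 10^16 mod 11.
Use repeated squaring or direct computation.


10^1 mod 11 = 10
10^2 mod 11 = 1
10^3 mod 11 = 10
10^4 mod 11 = 1
10^5 mod 11 = 10
10^6 mod 11 = 1
10^7 mod 11 = 10
10^8 mod 11 = 1
10^9 mod 11 = 10
10^10 mod 11 = 1
10^11 mod 11 = 10
10^12 mod 11 = 1
10^13 mod 11 = 10
10^14 mod 11 = 1
10^15 mod 11 = 10
10^16 mod 11 = 1


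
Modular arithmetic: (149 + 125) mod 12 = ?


149 + 125 = 274
274 mod 12 = 10


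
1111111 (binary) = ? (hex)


1111111 (base 2) = 127 (decimal)
127 (decimal) = 7F (base 16)


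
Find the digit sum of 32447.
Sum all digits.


3 + 2 + 4 + 4 + 7 = 20


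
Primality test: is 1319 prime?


Check divisors up to sqrt(1319) = 36.3180
No divisors found.
1319 is prime.

Yes, 1319 is prime


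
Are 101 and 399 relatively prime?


Euclidean algorithm:
399 = 3 * 101 + 96
101 = 1 * 96 + 5
96 = 19 * 5 + 1
5 = 5 * 1 + 0
GCD(101, 399) = 1

Yes, coprime (GCD = 1)


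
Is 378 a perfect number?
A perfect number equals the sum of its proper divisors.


Proper divisors of 378: 1, 2, 3, 6, 7, 9, 14, 18, 21, 27, 42, 54, 63, 126, 189
Sum = 1 + 2 + 3 + 6 + 7 + 9 + 14 + 18 + 21 + 27 + 42 + 54 + 63 + 126 + 189 = 582

No, 378 is not perfect (582 ≠ 378)


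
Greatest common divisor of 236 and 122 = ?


236 = 1 * 122 + 114
122 = 1 * 114 + 8
114 = 14 * 8 + 2
8 = 4 * 2 + 0
GCD = 2


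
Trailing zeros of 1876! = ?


floor(1876/5) = 375
floor(1876/25) = 75
floor(1876/125) = 15
floor(1876/625) = 3
Total = 468

468 trailing zeros


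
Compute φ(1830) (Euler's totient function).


1830 = 2 × 3 × 5 × 61
Prime factors: 2, 3, 5, 61
φ(1830) = 1830 × (1-1/2) × (1-1/3) × (1-1/5) × (1-1/61)
= 1830 × 1/2 × 2/3 × 4/5 × 60/61 = 480

φ(1830) = 480


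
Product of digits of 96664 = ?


9 × 6 × 6 × 6 × 4 = 7776


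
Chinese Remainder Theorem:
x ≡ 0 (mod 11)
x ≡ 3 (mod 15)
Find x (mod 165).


M = 11*15 = 165
M1 = M/11 = 15, M2 = M/15 = 11
M1^(-1) mod 11 = 3, M2^(-1) mod 15 = 11
x = 0*15*3 + 3*11*11 = 363
363 mod 165 = 33
Check: 33 mod 11 = 0 ✓, 33 mod 15 = 3 ✓

x ≡ 33 (mod 165)


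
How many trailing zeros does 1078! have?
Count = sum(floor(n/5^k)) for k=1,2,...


floor(1078/5) = 215
floor(1078/25) = 43
floor(1078/125) = 8
floor(1078/625) = 1
Total = 267

267 trailing zeros


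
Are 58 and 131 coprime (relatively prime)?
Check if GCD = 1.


Euclidean algorithm:
131 = 2 * 58 + 15
58 = 3 * 15 + 13
15 = 1 * 13 + 2
13 = 6 * 2 + 1
2 = 2 * 1 + 0
GCD(58, 131) = 1

Yes, coprime (GCD = 1)


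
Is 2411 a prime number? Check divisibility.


Check divisors up to sqrt(2411) = 49.1019
No divisors found.
2411 is prime.

Yes, 2411 is prime


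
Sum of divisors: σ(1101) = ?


Divisors of 1101: 1, 3, 367, 1101
Sum = 1 + 3 + 367 + 1101 = 1472

σ(1101) = 1472


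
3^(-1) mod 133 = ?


Use the extended Euclidean algorithm on (133, 3); each row r = 133*s + 3*t:
r=133, s=1, t=0
r=3, s=0, t=1
q=44: r=1, s=1, t=-44   [133*(1) + 3*(-44) = 1]
q=3: r=0, s=-3, t=133   [133*(-3) + 3*(133) = 0]
GCD = 1 with t = -44, so 3*(-44) ≡ 1 (mod 133)
Inverse = -44 mod 133 = 89
Check: 3 * 89 = 267 ≡ 1 (mod 133)

3^(-1) ≡ 89 (mod 133)


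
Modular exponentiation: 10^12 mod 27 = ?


10^1 mod 27 = 10
10^2 mod 27 = 19
10^3 mod 27 = 1
10^4 mod 27 = 10
10^5 mod 27 = 19
10^6 mod 27 = 1
10^7 mod 27 = 10
10^8 mod 27 = 19
10^9 mod 27 = 1
10^10 mod 27 = 10
10^11 mod 27 = 19
10^12 mod 27 = 1


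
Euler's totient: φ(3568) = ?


3568 = 2^4 × 223
Prime factors: 2, 223
φ(3568) = 3568 × (1-1/2) × (1-1/223)
= 3568 × 1/2 × 222/223 = 1776

φ(3568) = 1776


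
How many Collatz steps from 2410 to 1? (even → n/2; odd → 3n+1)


2410 → 1205 → 3616 → 1808 → 904 → 452 → 226 → 113 → 340 → 170 → 85 → 256 → 128 → 64 → 32 → 16 → 8 → 4 → 2 → 1
Total steps = 19

19 steps


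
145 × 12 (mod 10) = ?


145 × 12 = 1740
1740 mod 10 = 0


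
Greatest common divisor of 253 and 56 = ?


253 = 4 * 56 + 29
56 = 1 * 29 + 27
29 = 1 * 27 + 2
27 = 13 * 2 + 1
2 = 2 * 1 + 0
GCD = 1


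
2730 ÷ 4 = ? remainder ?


2730 = 4 * 682 + 2
Check: 2728 + 2 = 2730

q = 682, r = 2


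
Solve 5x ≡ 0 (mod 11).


GCD(5, 11) = 1, unique solution
a^(-1) mod 11 = 9
x = 9 * 0 mod 11 = 0

x ≡ 0 (mod 11)


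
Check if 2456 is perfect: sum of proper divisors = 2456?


Proper divisors of 2456: 1, 2, 4, 8, 307, 614, 1228
Sum = 1 + 2 + 4 + 8 + 307 + 614 + 1228 = 2164

No, 2456 is not perfect (2164 ≠ 2456)


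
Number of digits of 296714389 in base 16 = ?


296714389 in base 16 = 11AF8095
Number of digits = 8

8 digits (base 16)


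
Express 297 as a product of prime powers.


297 / 3 = 99
99 / 3 = 33
33 / 3 = 11
11 / 11 = 1
297 = 3^3 × 11


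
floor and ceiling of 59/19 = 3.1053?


59/19 = 3.1053
floor = 3
ceil = 4

floor = 3, ceil = 4


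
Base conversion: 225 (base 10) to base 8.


225 (base 10) = 225 (decimal)
225 (decimal) = 341 (base 8)


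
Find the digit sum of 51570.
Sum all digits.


5 + 1 + 5 + 7 + 0 = 18


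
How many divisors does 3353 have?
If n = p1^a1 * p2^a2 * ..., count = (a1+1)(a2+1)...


3353 = 7^1 × 479^1
d(3353) = (1+1) × (1+1) = 4

4 divisors


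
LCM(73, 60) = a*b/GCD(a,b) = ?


GCD(73, 60) = 1
LCM = 73*60/1 = 4380/1 = 4380

LCM = 4380


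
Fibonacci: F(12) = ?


Sequence: 1, 1, 2, 3, 5, 8, 13, 21, 34, 55, 89, 144
F(12) = 144


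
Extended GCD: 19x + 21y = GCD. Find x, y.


Tabular extended Euclidean (each row: r = 19*s + 21*t):
r=19, s=1, t=0
r=21, s=0, t=1
q=0: r=19, s=1, t=0   [19*(1) + 21*(0) = 19]
q=1: r=2, s=-1, t=1   [19*(-1) + 21*(1) = 2]
q=9: r=1, s=10, t=-9   [19*(10) + 21*(-9) = 1]
q=2: r=0, s=-21, t=19   [19*(-21) + 21*(19) = 0]
GCD = 1; from the row with r=1: x=10, y=-9
Check: 19*(10) + 21*(-9) = 190 - 189 = 1

GCD = 1, x = 10, y = -9


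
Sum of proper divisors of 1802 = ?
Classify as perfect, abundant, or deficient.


Proper divisors: 1, 2, 17, 34, 53, 106, 901
Sum = 1 + 2 + 17 + 34 + 53 + 106 + 901 = 1114
1114 < 1802 → deficient

s(1802) = 1114 (deficient)


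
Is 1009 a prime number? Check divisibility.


Check divisors up to sqrt(1009) = 31.7648
No divisors found.
1009 is prime.

Yes, 1009 is prime


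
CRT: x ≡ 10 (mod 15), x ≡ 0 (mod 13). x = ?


M = 15*13 = 195
M1 = M/15 = 13, M2 = M/13 = 15
M1^(-1) mod 15 = 7, M2^(-1) mod 13 = 7
x = 10*13*7 + 0*15*7 = 910
910 mod 195 = 130
Check: 130 mod 15 = 10 ✓, 130 mod 13 = 0 ✓

x ≡ 130 (mod 195)


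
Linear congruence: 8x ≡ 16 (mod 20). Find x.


GCD(8, 20) = 4 divides 16
Divide: 2x ≡ 4 (mod 5)
x ≡ 2 (mod 5)


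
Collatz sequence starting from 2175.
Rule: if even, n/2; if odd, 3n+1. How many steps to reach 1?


2175 → 6526 → 3263 → 9790 → 4895 → 14686 → 7343 → 22030 → 11015 → 33046 → 16523 → 49570 → 24785 → 74356 → 37178 → 18589 → 55768 → 27884 → 13942 → 6971 → 20914 → 10457 → 31372 → 15686 → 7843 → 23530 → 11765 → 35296 → 17648 → 8824 → 4412 → 2206 → 1103 → 3310 → 1655 → 4966 → 2483 → 7450 → 3725 → 11176 → 5588 → 2794 → 1397 → 4192 → 2096 → 1048 → 524 → 262 → 131 → 394 → 197 → 592 → 296 → 148 → 74 → 37 → 112 → 56 → 28 → 14 → 7 → 22 → 11 → 34 → 17 → 52 → 26 → 13 → 40 → 20 → 10 → 5 → 16 → 8 → 4 → 2 → 1
Total steps = 76

76 steps


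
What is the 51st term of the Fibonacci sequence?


Sequence: 1, 1, 2, 3, 5, 8, 13, 21, 34, 55, 89, 144, 233, 377, 610, 987, 1597, 2584, 4181, 6765, 10946, 17711, 28657, 46368, 75025, 121393, 196418, 317811, 514229, 832040, 1346269, 2178309, 3524578, 5702887, 9227465, 14930352, 24157817, 39088169, 63245986, 102334155, 165580141, 267914296, 433494437, 701408733, 1134903170, 1836311903, 2971215073, 4807526976, 7778742049, 12586269025, 20365011074
F(51) = 20365011074


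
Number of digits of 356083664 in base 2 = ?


356083664 in base 2 = 10101001110010110011111010000
Number of digits = 29

29 digits (base 2)


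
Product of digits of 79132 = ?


7 × 9 × 1 × 3 × 2 = 378


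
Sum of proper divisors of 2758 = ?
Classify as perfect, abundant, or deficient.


Proper divisors: 1, 2, 7, 14, 197, 394, 1379
Sum = 1 + 2 + 7 + 14 + 197 + 394 + 1379 = 1994
1994 < 2758 → deficient

s(2758) = 1994 (deficient)


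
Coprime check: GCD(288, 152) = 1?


Euclidean algorithm:
288 = 1 * 152 + 136
152 = 1 * 136 + 16
136 = 8 * 16 + 8
16 = 2 * 8 + 0
GCD(288, 152) = 8

No, not coprime (GCD = 8)


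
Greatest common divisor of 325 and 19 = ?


325 = 17 * 19 + 2
19 = 9 * 2 + 1
2 = 2 * 1 + 0
GCD = 1


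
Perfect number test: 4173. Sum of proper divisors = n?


Proper divisors of 4173: 1, 3, 13, 39, 107, 321, 1391
Sum = 1 + 3 + 13 + 39 + 107 + 321 + 1391 = 1875

No, 4173 is not perfect (1875 ≠ 4173)


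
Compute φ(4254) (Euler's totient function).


4254 = 2 × 3 × 709
Prime factors: 2, 3, 709
φ(4254) = 4254 × (1-1/2) × (1-1/3) × (1-1/709)
= 4254 × 1/2 × 2/3 × 708/709 = 1416

φ(4254) = 1416


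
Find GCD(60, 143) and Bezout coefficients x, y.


Tabular extended Euclidean (each row: r = 60*s + 143*t):
r=60, s=1, t=0
r=143, s=0, t=1
q=0: r=60, s=1, t=0   [60*(1) + 143*(0) = 60]
q=2: r=23, s=-2, t=1   [60*(-2) + 143*(1) = 23]
q=2: r=14, s=5, t=-2   [60*(5) + 143*(-2) = 14]
q=1: r=9, s=-7, t=3   [60*(-7) + 143*(3) = 9]
q=1: r=5, s=12, t=-5   [60*(12) + 143*(-5) = 5]
q=1: r=4, s=-19, t=8   [60*(-19) + 143*(8) = 4]
q=1: r=1, s=31, t=-13   [60*(31) + 143*(-13) = 1]
q=4: r=0, s=-143, t=60   [60*(-143) + 143*(60) = 0]
GCD = 1; from the row with r=1: x=31, y=-13
Check: 60*(31) + 143*(-13) = 1860 - 1859 = 1

GCD = 1, x = 31, y = -13


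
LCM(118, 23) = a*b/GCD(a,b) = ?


GCD(118, 23) = 1
LCM = 118*23/1 = 2714/1 = 2714

LCM = 2714


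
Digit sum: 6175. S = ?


6 + 1 + 7 + 5 = 19


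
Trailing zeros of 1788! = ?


floor(1788/5) = 357
floor(1788/25) = 71
floor(1788/125) = 14
floor(1788/625) = 2
Total = 444

444 trailing zeros


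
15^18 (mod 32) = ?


15^1 mod 32 = 15
15^2 mod 32 = 1
15^3 mod 32 = 15
15^4 mod 32 = 1
15^5 mod 32 = 15
15^6 mod 32 = 1
15^7 mod 32 = 15
15^8 mod 32 = 1
15^9 mod 32 = 15
15^10 mod 32 = 1
15^11 mod 32 = 15
15^12 mod 32 = 1
15^13 mod 32 = 15
15^14 mod 32 = 1
15^15 mod 32 = 15
15^16 mod 32 = 1
15^17 mod 32 = 15
15^18 mod 32 = 1


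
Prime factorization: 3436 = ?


3436 / 2 = 1718
1718 / 2 = 859
859 / 859 = 1
3436 = 2^2 × 859


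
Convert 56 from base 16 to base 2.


56 (base 16) = 86 (decimal)
86 (decimal) = 1010110 (base 2)


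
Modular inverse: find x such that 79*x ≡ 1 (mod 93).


Use the extended Euclidean algorithm on (93, 79); each row r = 93*s + 79*t:
r=93, s=1, t=0
r=79, s=0, t=1
q=1: r=14, s=1, t=-1   [93*(1) + 79*(-1) = 14]
q=5: r=9, s=-5, t=6   [93*(-5) + 79*(6) = 9]
q=1: r=5, s=6, t=-7   [93*(6) + 79*(-7) = 5]
q=1: r=4, s=-11, t=13   [93*(-11) + 79*(13) = 4]
q=1: r=1, s=17, t=-20   [93*(17) + 79*(-20) = 1]
q=4: r=0, s=-79, t=93   [93*(-79) + 79*(93) = 0]
GCD = 1 with t = -20, so 79*(-20) ≡ 1 (mod 93)
Inverse = -20 mod 93 = 73
Check: 79 * 73 = 5767 ≡ 1 (mod 93)

79^(-1) ≡ 73 (mod 93)


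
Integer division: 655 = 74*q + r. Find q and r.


655 = 74 * 8 + 63
Check: 592 + 63 = 655

q = 8, r = 63


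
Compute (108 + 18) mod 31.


108 + 18 = 126
126 mod 31 = 2


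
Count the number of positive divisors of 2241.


2241 = 3^3 × 83^1
d(2241) = (3+1) × (1+1) = 8

8 divisors


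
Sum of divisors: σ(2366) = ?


Divisors of 2366: 1, 2, 7, 13, 14, 26, 91, 169, 182, 338, 1183, 2366
Sum = 1 + 2 + 7 + 13 + 14 + 26 + 91 + 169 + 182 + 338 + 1183 + 2366 = 4392

σ(2366) = 4392


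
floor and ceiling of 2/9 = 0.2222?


2/9 = 0.2222
floor = 0
ceil = 1

floor = 0, ceil = 1


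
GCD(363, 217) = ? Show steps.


363 = 1 * 217 + 146
217 = 1 * 146 + 71
146 = 2 * 71 + 4
71 = 17 * 4 + 3
4 = 1 * 3 + 1
3 = 3 * 1 + 0
GCD = 1


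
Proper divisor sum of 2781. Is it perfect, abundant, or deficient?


Proper divisors: 1, 3, 9, 27, 103, 309, 927
Sum = 1 + 3 + 9 + 27 + 103 + 309 + 927 = 1379
1379 < 2781 → deficient

s(2781) = 1379 (deficient)


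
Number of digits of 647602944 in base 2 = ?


647602944 in base 2 = 100110100110011010001100000000
Number of digits = 30

30 digits (base 2)


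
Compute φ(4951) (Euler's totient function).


4951 = 4951
Prime factors: 4951
φ(4951) = 4951 × (1-1/4951)
= 4951 × 4950/4951 = 4950

φ(4951) = 4950


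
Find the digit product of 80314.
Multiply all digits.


8 × 0 × 3 × 1 × 4 = 0


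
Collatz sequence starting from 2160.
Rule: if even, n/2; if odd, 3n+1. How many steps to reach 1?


2160 → 1080 → 540 → 270 → 135 → 406 → 203 → 610 → 305 → 916 → 458 → 229 → 688 → 344 → 172 → 86 → 43 → 130 → 65 → 196 → 98 → 49 → 148 → 74 → 37 → 112 → 56 → 28 → 14 → 7 → 22 → 11 → 34 → 17 → 52 → 26 → 13 → 40 → 20 → 10 → 5 → 16 → 8 → 4 → 2 → 1
Total steps = 45

45 steps


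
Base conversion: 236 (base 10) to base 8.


236 (base 10) = 236 (decimal)
236 (decimal) = 354 (base 8)


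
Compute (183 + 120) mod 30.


183 + 120 = 303
303 mod 30 = 3


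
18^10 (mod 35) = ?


18^1 mod 35 = 18
18^2 mod 35 = 9
18^3 mod 35 = 22
18^4 mod 35 = 11
18^5 mod 35 = 23
18^6 mod 35 = 29
18^7 mod 35 = 32
18^8 mod 35 = 16
18^9 mod 35 = 8
18^10 mod 35 = 4


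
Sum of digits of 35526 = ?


3 + 5 + 5 + 2 + 6 = 21


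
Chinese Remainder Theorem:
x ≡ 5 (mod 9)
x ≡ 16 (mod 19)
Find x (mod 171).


M = 9*19 = 171
M1 = M/9 = 19, M2 = M/19 = 9
M1^(-1) mod 9 = 1, M2^(-1) mod 19 = 17
x = 5*19*1 + 16*9*17 = 2543
2543 mod 171 = 149
Check: 149 mod 9 = 5 ✓, 149 mod 19 = 16 ✓

x ≡ 149 (mod 171)


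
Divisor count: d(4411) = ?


4411 = 11^1 × 401^1
d(4411) = (1+1) × (1+1) = 4

4 divisors


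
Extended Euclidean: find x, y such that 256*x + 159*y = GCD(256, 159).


Tabular extended Euclidean (each row: r = 256*s + 159*t):
r=256, s=1, t=0
r=159, s=0, t=1
q=1: r=97, s=1, t=-1   [256*(1) + 159*(-1) = 97]
q=1: r=62, s=-1, t=2   [256*(-1) + 159*(2) = 62]
q=1: r=35, s=2, t=-3   [256*(2) + 159*(-3) = 35]
q=1: r=27, s=-3, t=5   [256*(-3) + 159*(5) = 27]
q=1: r=8, s=5, t=-8   [256*(5) + 159*(-8) = 8]
q=3: r=3, s=-18, t=29   [256*(-18) + 159*(29) = 3]
q=2: r=2, s=41, t=-66   [256*(41) + 159*(-66) = 2]
q=1: r=1, s=-59, t=95   [256*(-59) + 159*(95) = 1]
q=2: r=0, s=159, t=-256   [256*(159) + 159*(-256) = 0]
GCD = 1; from the row with r=1: x=-59, y=95
Check: 256*(-59) + 159*(95) = -15104 + 15105 = 1

GCD = 1, x = -59, y = 95


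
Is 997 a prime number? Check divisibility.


Check divisors up to sqrt(997) = 31.5753
No divisors found.
997 is prime.

Yes, 997 is prime


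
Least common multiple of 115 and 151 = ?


GCD(115, 151) = 1
LCM = 115*151/1 = 17365/1 = 17365

LCM = 17365


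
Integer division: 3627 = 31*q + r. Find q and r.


3627 = 31 * 117 + 0
Check: 3627 + 0 = 3627

q = 117, r = 0


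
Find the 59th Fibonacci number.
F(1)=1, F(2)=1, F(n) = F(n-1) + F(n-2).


Sequence: 1, 1, 2, 3, 5, 8, 13, 21, 34, 55, 89, 144, 233, 377, 610, 987, 1597, 2584, 4181, 6765, 10946, 17711, 28657, 46368, 75025, 121393, 196418, 317811, 514229, 832040, 1346269, 2178309, 3524578, 5702887, 9227465, 14930352, 24157817, 39088169, 63245986, 102334155, 165580141, 267914296, 433494437, 701408733, 1134903170, 1836311903, 2971215073, 4807526976, 7778742049, 12586269025, 20365011074, 32951280099, 53316291173, 86267571272, 139583862445, 225851433717, 365435296162, 591286729879, 956722026041
F(59) = 956722026041


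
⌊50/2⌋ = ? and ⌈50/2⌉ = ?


50/2 = 25.0000
floor = 25
ceil = 25

floor = 25, ceil = 25


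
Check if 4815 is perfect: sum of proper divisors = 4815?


Proper divisors of 4815: 1, 3, 5, 9, 15, 45, 107, 321, 535, 963, 1605
Sum = 1 + 3 + 5 + 9 + 15 + 45 + 107 + 321 + 535 + 963 + 1605 = 3609

No, 4815 is not perfect (3609 ≠ 4815)


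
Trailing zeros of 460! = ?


floor(460/5) = 92
floor(460/25) = 18
floor(460/125) = 3
Total = 113

113 trailing zeros


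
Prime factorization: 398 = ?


398 / 2 = 199
199 / 199 = 1
398 = 2 × 199


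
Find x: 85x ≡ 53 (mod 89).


GCD(85, 89) = 1, unique solution
a^(-1) mod 89 = 22
x = 22 * 53 mod 89 = 9

x ≡ 9 (mod 89)


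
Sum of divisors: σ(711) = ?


Divisors of 711: 1, 3, 9, 79, 237, 711
Sum = 1 + 3 + 9 + 79 + 237 + 711 = 1040

σ(711) = 1040


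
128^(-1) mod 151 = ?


Use the extended Euclidean algorithm on (151, 128); each row r = 151*s + 128*t:
r=151, s=1, t=0
r=128, s=0, t=1
q=1: r=23, s=1, t=-1   [151*(1) + 128*(-1) = 23]
q=5: r=13, s=-5, t=6   [151*(-5) + 128*(6) = 13]
q=1: r=10, s=6, t=-7   [151*(6) + 128*(-7) = 10]
q=1: r=3, s=-11, t=13   [151*(-11) + 128*(13) = 3]
q=3: r=1, s=39, t=-46   [151*(39) + 128*(-46) = 1]
q=3: r=0, s=-128, t=151   [151*(-128) + 128*(151) = 0]
GCD = 1 with t = -46, so 128*(-46) ≡ 1 (mod 151)
Inverse = -46 mod 151 = 105
Check: 128 * 105 = 13440 ≡ 1 (mod 151)

128^(-1) ≡ 105 (mod 151)


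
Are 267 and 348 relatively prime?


Euclidean algorithm:
348 = 1 * 267 + 81
267 = 3 * 81 + 24
81 = 3 * 24 + 9
24 = 2 * 9 + 6
9 = 1 * 6 + 3
6 = 2 * 3 + 0
GCD(267, 348) = 3

No, not coprime (GCD = 3)


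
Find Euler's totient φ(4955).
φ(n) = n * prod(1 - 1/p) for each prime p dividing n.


4955 = 5 × 991
Prime factors: 5, 991
φ(4955) = 4955 × (1-1/5) × (1-1/991)
= 4955 × 4/5 × 990/991 = 3960

φ(4955) = 3960


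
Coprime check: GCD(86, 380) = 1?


Euclidean algorithm:
380 = 4 * 86 + 36
86 = 2 * 36 + 14
36 = 2 * 14 + 8
14 = 1 * 8 + 6
8 = 1 * 6 + 2
6 = 3 * 2 + 0
GCD(86, 380) = 2

No, not coprime (GCD = 2)


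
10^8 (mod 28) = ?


10^1 mod 28 = 10
10^2 mod 28 = 16
10^3 mod 28 = 20
10^4 mod 28 = 4
10^5 mod 28 = 12
10^6 mod 28 = 8
10^7 mod 28 = 24
10^8 mod 28 = 16


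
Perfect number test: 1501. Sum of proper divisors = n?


Proper divisors of 1501: 1, 19, 79
Sum = 1 + 19 + 79 = 99

No, 1501 is not perfect (99 ≠ 1501)


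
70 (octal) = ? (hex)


70 (base 8) = 56 (decimal)
56 (decimal) = 38 (base 16)


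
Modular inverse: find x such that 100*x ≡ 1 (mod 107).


Use the extended Euclidean algorithm on (107, 100); each row r = 107*s + 100*t:
r=107, s=1, t=0
r=100, s=0, t=1
q=1: r=7, s=1, t=-1   [107*(1) + 100*(-1) = 7]
q=14: r=2, s=-14, t=15   [107*(-14) + 100*(15) = 2]
q=3: r=1, s=43, t=-46   [107*(43) + 100*(-46) = 1]
q=2: r=0, s=-100, t=107   [107*(-100) + 100*(107) = 0]
GCD = 1 with t = -46, so 100*(-46) ≡ 1 (mod 107)
Inverse = -46 mod 107 = 61
Check: 100 * 61 = 6100 ≡ 1 (mod 107)

100^(-1) ≡ 61 (mod 107)


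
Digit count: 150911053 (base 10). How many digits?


150911053 has 9 digits in base 10
floor(log10(150911053)) + 1 = floor(8.1787) + 1 = 9

9 digits (base 10)


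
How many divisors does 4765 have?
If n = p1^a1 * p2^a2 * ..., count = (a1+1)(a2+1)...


4765 = 5^1 × 953^1
d(4765) = (1+1) × (1+1) = 4

4 divisors


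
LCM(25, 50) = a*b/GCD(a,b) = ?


GCD(25, 50) = 25
LCM = 25*50/25 = 1250/25 = 50

LCM = 50


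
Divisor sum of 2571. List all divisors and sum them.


Divisors of 2571: 1, 3, 857, 2571
Sum = 1 + 3 + 857 + 2571 = 3432

σ(2571) = 3432


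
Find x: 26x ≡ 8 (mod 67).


GCD(26, 67) = 1, unique solution
a^(-1) mod 67 = 49
x = 49 * 8 mod 67 = 57

x ≡ 57 (mod 67)


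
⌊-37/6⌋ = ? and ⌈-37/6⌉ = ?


-37/6 = -6.1667
floor = -7
ceil = -6

floor = -7, ceil = -6


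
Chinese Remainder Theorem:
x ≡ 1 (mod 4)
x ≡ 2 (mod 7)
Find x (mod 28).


M = 4*7 = 28
M1 = M/4 = 7, M2 = M/7 = 4
M1^(-1) mod 4 = 3, M2^(-1) mod 7 = 2
x = 1*7*3 + 2*4*2 = 37
37 mod 28 = 9
Check: 9 mod 4 = 1 ✓, 9 mod 7 = 2 ✓

x ≡ 9 (mod 28)


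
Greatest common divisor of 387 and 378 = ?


387 = 1 * 378 + 9
378 = 42 * 9 + 0
GCD = 9


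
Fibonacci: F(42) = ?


Sequence: 1, 1, 2, 3, 5, 8, 13, 21, 34, 55, 89, 144, 233, 377, 610, 987, 1597, 2584, 4181, 6765, 10946, 17711, 28657, 46368, 75025, 121393, 196418, 317811, 514229, 832040, 1346269, 2178309, 3524578, 5702887, 9227465, 14930352, 24157817, 39088169, 63245986, 102334155, 165580141, 267914296
F(42) = 267914296


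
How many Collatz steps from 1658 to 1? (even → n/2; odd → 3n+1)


1658 → 829 → 2488 → 1244 → 622 → 311 → 934 → 467 → 1402 → 701 → 2104 → 1052 → 526 → 263 → 790 → 395 → 1186 → 593 → 1780 → 890 → 445 → 1336 → 668 → 334 → 167 → 502 → 251 → 754 → 377 → 1132 → 566 → 283 → 850 → 425 → 1276 → 638 → 319 → 958 → 479 → 1438 → 719 → 2158 → 1079 → 3238 → 1619 → 4858 → 2429 → 7288 → 3644 → 1822 → 911 → 2734 → 1367 → 4102 → 2051 → 6154 → 3077 → 9232 → 4616 → 2308 → 1154 → 577 → 1732 → 866 → 433 → 1300 → 650 → 325 → 976 → 488 → 244 → 122 → 61 → 184 → 92 → 46 → 23 → 70 → 35 → 106 → 53 → 160 → 80 → 40 → 20 → 10 → 5 → 16 → 8 → 4 → 2 → 1
Total steps = 91

91 steps
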